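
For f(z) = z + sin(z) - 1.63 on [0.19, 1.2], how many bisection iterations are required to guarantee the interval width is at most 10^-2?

Initial width b − a = 1.2 − 0.19 = 1.010000.
After n steps the width is (b−a)/2^n; need (b−a)/2^n ≤ 10^-2.
So n ≥ log₂(1.010000/10^-2) = log₂(101.0000) ≈ 6.6582.
Hence n = 7.

7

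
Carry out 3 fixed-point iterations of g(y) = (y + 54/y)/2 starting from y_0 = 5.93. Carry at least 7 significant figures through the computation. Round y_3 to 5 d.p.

7.34847

y_1 = g(5.930000) = 7.518120
y_2 = g(7.518120) = 7.350383
y_3 = g(7.350383) = 7.348469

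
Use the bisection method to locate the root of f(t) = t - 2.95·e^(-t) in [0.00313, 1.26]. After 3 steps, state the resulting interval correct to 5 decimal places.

[0.94578, 1.10289]

f(0.003130) = -2.937651, f(1.260000) = 0.423221 (opposite signs)
step 1: m = 0.631565, f(m) = -0.937124 < 0 → root in [0.631565, 1.260000]
step 2: m = 0.945782, f(m) = -0.199925 < 0 → root in [0.945782, 1.260000]
step 3: m = 1.102891, f(m) = 0.123757 > 0 → root in [0.945782, 1.102891]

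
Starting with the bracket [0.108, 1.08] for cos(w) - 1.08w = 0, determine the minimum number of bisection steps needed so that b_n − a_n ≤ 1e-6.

20

Initial width b − a = 1.08 − 0.108 = 0.972000.
After n steps the width is (b−a)/2^n; need (b−a)/2^n ≤ 1e-6.
So n ≥ log₂(0.972000/1e-6) = log₂(972000.0000) ≈ 19.8906.
Hence n = 20.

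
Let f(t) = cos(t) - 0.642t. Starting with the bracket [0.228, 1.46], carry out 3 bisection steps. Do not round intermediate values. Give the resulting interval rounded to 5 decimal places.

f(0.228000) = 0.827744, f(1.460000) = -0.826750 (opposite signs)
step 1: m = 0.844000, f(m) = 0.122631 > 0 → root in [0.844000, 1.460000]
step 2: m = 1.152000, f(m) = -0.332923 < 0 → root in [0.844000, 1.152000]
step 3: m = 0.998000, f(m) = -0.098732 < 0 → root in [0.844000, 0.998000]

[0.84400, 0.99800]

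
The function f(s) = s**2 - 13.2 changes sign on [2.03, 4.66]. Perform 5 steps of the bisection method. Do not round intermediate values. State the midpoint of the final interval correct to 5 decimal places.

f(2.030000) = -9.079100, f(4.660000) = 8.515600 (opposite signs)
step 1: m = 3.345000, f(m) = -2.010975 < 0 → root in [3.345000, 4.660000]
step 2: m = 4.002500, f(m) = 2.820006 > 0 → root in [3.345000, 4.002500]
step 3: m = 3.673750, f(m) = 0.296439 > 0 → root in [3.345000, 3.673750]
step 4: m = 3.509375, f(m) = -0.884287 < 0 → root in [3.509375, 3.673750]
step 5: m = 3.591562, f(m) = -0.300679 < 0 → root in [3.591562, 3.673750]
Midpoint of [3.591562, 3.673750] = 3.632656

3.63266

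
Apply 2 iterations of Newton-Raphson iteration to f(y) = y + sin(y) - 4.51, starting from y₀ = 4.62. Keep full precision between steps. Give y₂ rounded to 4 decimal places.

Newton update: y ← y − f(y)/f'(y).
f'(y) = 1 + cos(y)
y_0 = 4.620000: f = -0.885735, f' = 0.907742 → y_1 = 4.620000 - (-0.885735)/(0.907742) = 5.595756
y_1 = 5.595756: f = 0.451204, f' = 1.772880 → y_2 = 5.595756 - (0.451204)/(1.772880) = 5.341253

5.3413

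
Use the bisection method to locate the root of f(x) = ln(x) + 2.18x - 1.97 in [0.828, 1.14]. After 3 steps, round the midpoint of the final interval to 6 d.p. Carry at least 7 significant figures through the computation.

f(0.828000) = -0.353702, f(1.140000) = 0.646228 (opposite signs)
step 1: m = 0.984000, f(m) = 0.158991 > 0 → root in [0.828000, 0.984000]
step 2: m = 0.906000, f(m) = -0.093636 < 0 → root in [0.906000, 0.984000]
step 3: m = 0.945000, f(m) = 0.033530 > 0 → root in [0.906000, 0.945000]
Midpoint of [0.906000, 0.945000] = 0.925500

0.925500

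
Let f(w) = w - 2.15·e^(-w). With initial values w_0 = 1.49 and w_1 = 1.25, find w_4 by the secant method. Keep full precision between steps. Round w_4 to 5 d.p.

0.88628

f(w_0) = 1.005449, f(w_1) = 0.634015
w_2 = 1.250000 - (0.634015)·(1.250000 - 1.490000)/(0.634015 - (1.005449)) = 0.840335; f(w_2) = -0.087532
w_3 = 0.840335 - (-0.087532)·(0.840335 - 1.250000)/(-0.087532 - (0.634015)) = 0.890032; f(w_3) = 0.007150
w_4 = 0.890032 - (0.007150)·(0.890032 - 0.840335)/(0.007150 - (-0.087532)) = 0.886279; f(w_4) = 0.000077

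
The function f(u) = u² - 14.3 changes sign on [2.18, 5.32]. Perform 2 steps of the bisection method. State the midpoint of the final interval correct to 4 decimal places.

f(2.180000) = -9.547600, f(5.320000) = 14.002400 (opposite signs)
step 1: m = 3.750000, f(m) = -0.237500 < 0 → root in [3.750000, 5.320000]
step 2: m = 4.535000, f(m) = 6.266225 > 0 → root in [3.750000, 4.535000]
Midpoint of [3.750000, 4.535000] = 4.142500

4.1425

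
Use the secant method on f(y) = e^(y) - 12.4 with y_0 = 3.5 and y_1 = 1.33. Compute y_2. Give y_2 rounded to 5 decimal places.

1.96758

Secant update: y_(k+1) = y_k − f(y_k)·(y_k − y_(k-1))/(f(y_k) − f(y_(k-1))).
f(y_0) = 20.715452, f(y_1) = -8.618957
y_2 = 1.330000 - (-8.618957)·(1.330000 - 3.500000)/(-8.618957 - (20.715452)) = 1.967584; f(y_2) = -5.246630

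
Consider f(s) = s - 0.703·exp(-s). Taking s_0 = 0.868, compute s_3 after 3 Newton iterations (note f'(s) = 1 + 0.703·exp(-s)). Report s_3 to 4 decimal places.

0.4488

s_0 = 0.868000: f = 0.572887, f' = 1.295113 → s_1 = 0.868000 - (0.572887)/(1.295113) = 0.425654
s_1 = 0.425654: f = -0.033645, f' = 1.459300 → s_2 = 0.425654 - (-0.033645)/(1.459300) = 0.448710
s_2 = 0.448710: f = -0.000121, f' = 1.448831 → s_3 = 0.448710 - (-0.000121)/(1.448831) = 0.448794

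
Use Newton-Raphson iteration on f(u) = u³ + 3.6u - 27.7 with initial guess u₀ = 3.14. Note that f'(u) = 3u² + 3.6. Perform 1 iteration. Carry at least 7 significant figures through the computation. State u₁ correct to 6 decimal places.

u_0 = 3.140000: f = 14.563144, f' = 33.178800 → u_1 = 3.140000 - (14.563144)/(33.178800) = 2.701071

2.701071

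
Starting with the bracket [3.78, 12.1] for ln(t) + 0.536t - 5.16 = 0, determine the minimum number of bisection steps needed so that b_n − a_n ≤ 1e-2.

Initial width b − a = 12.1 − 3.78 = 8.320000.
After n steps the width is (b−a)/2^n; need (b−a)/2^n ≤ 1e-2.
So n ≥ log₂(8.320000/1e-2) = log₂(832.0000) ≈ 9.7004.
Hence n = 10.

10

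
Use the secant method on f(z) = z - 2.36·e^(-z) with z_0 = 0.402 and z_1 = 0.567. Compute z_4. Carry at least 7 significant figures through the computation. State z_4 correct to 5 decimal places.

0.93054

f(z_0) = -1.176795, f(z_1) = -0.771650
z_2 = 0.567000 - (-0.771650)·(0.567000 - 0.402000)/(-0.771650 - (-1.176795)) = 0.881264; f(z_2) = -0.096388
z_3 = 0.881264 - (-0.096388)·(0.881264 - 0.567000)/(-0.096388 - (-0.771650)) = 0.926122; f(z_3) = -0.008643
z_4 = 0.926122 - (-0.008643)·(0.926122 - 0.881264)/(-0.008643 - (-0.096388)) = 0.930540; f(z_4) = -0.000103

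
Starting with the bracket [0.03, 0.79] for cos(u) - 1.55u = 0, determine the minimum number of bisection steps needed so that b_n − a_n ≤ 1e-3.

10

Initial width b − a = 0.79 − 0.03 = 0.760000.
After n steps the width is (b−a)/2^n; need (b−a)/2^n ≤ 1e-3.
So n ≥ log₂(0.760000/1e-3) = log₂(760.0000) ≈ 9.5699.
Hence n = 10.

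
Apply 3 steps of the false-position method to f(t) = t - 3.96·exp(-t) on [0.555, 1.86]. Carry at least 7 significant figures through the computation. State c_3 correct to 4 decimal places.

1.2004

False-position update: c = (a·f(b) − b·f(a))/(f(b) − f(a)); replace the endpoint whose sign matches f(c).
f(0.555000) = -1.718326, f(1.860000) = 1.243536
step 1: c = 1.312096, f(c) = 0.245847 > 0 → new bracket [0.555000, 1.312096]
step 2: c = 1.217334, f(c) = 0.045102 > 0 → new bracket [0.555000, 1.217334]
step 3: c = 1.200394, f(c) = 0.008135 > 0 → new bracket [0.555000, 1.200394]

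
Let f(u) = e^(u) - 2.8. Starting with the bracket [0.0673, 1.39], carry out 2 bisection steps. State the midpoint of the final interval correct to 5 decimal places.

f(0.067300) = -1.730384, f(1.390000) = 1.214850 (opposite signs)
step 1: m = 0.728650, f(m) = -0.727719 < 0 → root in [0.728650, 1.390000]
step 2: m = 1.059325, f(m) = 0.084423 > 0 → root in [0.728650, 1.059325]
Midpoint of [0.728650, 1.059325] = 0.893987

0.89399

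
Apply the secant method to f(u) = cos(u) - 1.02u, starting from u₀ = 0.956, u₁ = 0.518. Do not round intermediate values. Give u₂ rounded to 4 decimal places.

f(u_0) = -0.398328, f(u_1) = 0.340451
u_2 = 0.518000 - (0.340451)·(0.518000 - 0.956000)/(0.340451 - (-0.398328)) = 0.719843; f(u_2) = 0.017669

0.7198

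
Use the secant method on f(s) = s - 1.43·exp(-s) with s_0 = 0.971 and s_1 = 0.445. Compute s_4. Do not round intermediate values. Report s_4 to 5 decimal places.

Secant update: s_(k+1) = s_k − f(s_k)·(s_k − s_(k-1))/(f(s_k) − f(s_(k-1))).
f(s_0) = 0.429453, f(s_1) = -0.471379
s_2 = 0.445000 - (-0.471379)·(0.445000 - 0.971000)/(-0.471379 - (0.429453)) = 0.720240; f(s_2) = 0.024352
s_3 = 0.720240 - (0.024352)·(0.720240 - 0.445000)/(0.024352 - (-0.471379)) = 0.706720; f(s_3) = 0.001358
s_4 = 0.706720 - (0.001358)·(0.706720 - 0.720240)/(0.001358 - (0.024352)) = 0.705921; f(s_4) = -0.000004

0.70592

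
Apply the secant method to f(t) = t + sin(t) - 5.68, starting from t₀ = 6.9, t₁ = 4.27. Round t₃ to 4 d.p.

6.0960

Secant update: t_(k+1) = t_k − f(t_k)·(t_k − t_(k-1))/(f(t_k) − f(t_(k-1))).
f(t_0) = 1.798440, f(t_1) = -2.313732
t_2 = 4.270000 - (-2.313732)·(4.270000 - 6.900000)/(-2.313732 - (1.798440)) = 5.749781; f(t_2) = -0.438686
t_3 = 5.749781 - (-0.438686)·(5.749781 - 4.270000)/(-0.438686 - (-2.313732)) = 6.095991; f(t_3) = 0.229889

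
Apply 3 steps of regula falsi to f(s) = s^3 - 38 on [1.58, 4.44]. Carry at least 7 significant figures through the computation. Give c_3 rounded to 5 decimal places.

3.31411

f(1.580000) = -34.055688, f(4.440000) = 49.528384
step 1: c = 2.745285, f(c) = -17.309913 < 0 → new bracket [2.745285, 4.440000]
step 2: c = 3.184186, f(c) = -5.715421 < 0 → new bracket [3.184186, 4.440000]
step 3: c = 3.314110, f(c) = -1.600058 < 0 → new bracket [3.314110, 4.440000]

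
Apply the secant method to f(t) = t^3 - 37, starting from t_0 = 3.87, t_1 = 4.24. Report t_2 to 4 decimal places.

f(t_0) = 20.960603, f(t_1) = 39.225024
t_2 = 4.240000 - (39.225024)·(4.240000 - 3.870000)/(39.225024 - (20.960603)) = 3.445381; f(t_2) = 3.898907

3.4454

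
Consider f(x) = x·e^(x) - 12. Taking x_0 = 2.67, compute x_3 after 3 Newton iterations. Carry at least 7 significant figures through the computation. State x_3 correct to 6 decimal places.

Newton update: x ← x − f(x)/f'(x).
f'(x) = (x + 1)·e^(x)
x_0 = 2.670000: f = 26.554718, f' = 52.994687 → x_1 = 2.670000 - (26.554718)/(52.994687) = 2.168917
x_1 = 2.168917: f = 6.975440, f' = 27.724247 → x_2 = 2.168917 - (6.975440)/(27.724247) = 1.917317
x_2 = 1.917317: f = 1.042892, f' = 19.845572 → x_3 = 1.917317 - (1.042892)/(19.845572) = 1.864766

1.864766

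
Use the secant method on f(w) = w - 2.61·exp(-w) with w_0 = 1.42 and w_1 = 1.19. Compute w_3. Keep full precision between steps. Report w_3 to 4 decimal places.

0.9809

f(w_0) = 0.789126, f(w_1) = 0.395983
w_2 = 1.190000 - (0.395983)·(1.190000 - 1.420000)/(0.395983 - (0.789126)) = 0.958339; f(w_2) = -0.042672
w_3 = 0.958339 - (-0.042672)·(0.958339 - 1.190000)/(-0.042672 - (0.395983)) = 0.980875; f(w_3) = 0.002170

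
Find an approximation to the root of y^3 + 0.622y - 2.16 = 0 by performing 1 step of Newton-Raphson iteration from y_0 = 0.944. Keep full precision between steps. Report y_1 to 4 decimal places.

1.1660

f'(y) = 3y^2 + 0.622
y_0 = 0.944000: f = -0.731600, f' = 3.295408 → y_1 = 0.944000 - (-0.731600)/(3.295408) = 1.166006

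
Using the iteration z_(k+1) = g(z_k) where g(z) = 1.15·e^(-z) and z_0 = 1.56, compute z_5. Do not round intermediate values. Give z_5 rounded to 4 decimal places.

z_1 = g(1.560000) = 0.241656
z_2 = g(0.241656) = 0.903125
z_3 = g(0.903125) = 0.466096
z_4 = g(0.466096) = 0.721564
z_5 = g(0.721564) = 0.558890

0.5589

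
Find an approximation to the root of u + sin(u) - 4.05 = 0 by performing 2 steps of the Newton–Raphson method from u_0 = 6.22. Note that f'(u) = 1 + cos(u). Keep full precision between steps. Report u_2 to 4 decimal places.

Newton update: u ← u − f(u)/f'(u).
u_0 = 6.220000: f = 2.106857, f' = 1.998004 → u_1 = 6.220000 - (2.106857)/(1.998004) = 5.165520
u_1 = 5.165520: f = 0.216438, f' = 1.437782 → u_2 = 5.165520 - (0.216438)/(1.437782) = 5.014983

5.0150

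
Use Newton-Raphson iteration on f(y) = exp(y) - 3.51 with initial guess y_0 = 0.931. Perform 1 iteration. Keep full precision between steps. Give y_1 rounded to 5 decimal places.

f'(y) = exp(y)
y_0 = 0.931000: f = -0.972955, f' = 2.537045 → y_1 = 0.931000 - (-0.972955)/(2.537045) = 1.314499

1.31450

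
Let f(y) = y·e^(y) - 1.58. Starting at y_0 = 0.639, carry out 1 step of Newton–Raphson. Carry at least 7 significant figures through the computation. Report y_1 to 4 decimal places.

0.7579

Newton update: y ← y − f(y)/f'(y).
f'(y) = (y + 1)·e^(y)
y_0 = 0.639000: f = -0.369360, f' = 3.105225 → y_1 = 0.639000 - (-0.369360)/(3.105225) = 0.757948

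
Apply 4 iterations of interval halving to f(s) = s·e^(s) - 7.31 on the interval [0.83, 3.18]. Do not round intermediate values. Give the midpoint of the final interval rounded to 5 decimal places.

1.49094

f(0.830000) = -5.406545, f(3.180000) = 69.158676 (opposite signs)
step 1: m = 2.005000, f(m) = 7.579318 > 0 → root in [0.830000, 2.005000]
step 2: m = 1.417500, f(m) = -1.460274 < 0 → root in [1.417500, 2.005000]
step 3: m = 1.711250, f(m) = 2.163270 > 0 → root in [1.417500, 1.711250]
step 4: m = 1.564375, f(m) = 0.167222 > 0 → root in [1.417500, 1.564375]
Midpoint of [1.417500, 1.564375] = 1.490938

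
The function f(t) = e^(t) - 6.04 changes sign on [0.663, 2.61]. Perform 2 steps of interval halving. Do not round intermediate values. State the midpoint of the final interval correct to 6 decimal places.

f(0.663000) = -4.099395, f(2.610000) = 7.559051 (opposite signs)
step 1: m = 1.636500, f(m) = -0.902842 < 0 → root in [1.636500, 2.610000]
step 2: m = 2.123250, f(m) = 2.318258 > 0 → root in [1.636500, 2.123250]
Midpoint of [1.636500, 2.123250] = 1.879875

1.879875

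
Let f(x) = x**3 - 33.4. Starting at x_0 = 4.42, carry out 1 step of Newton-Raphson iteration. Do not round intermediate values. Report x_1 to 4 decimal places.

3.5165

f'(x) = 3x**2
x_0 = 4.420000: f = 52.950888, f' = 58.609200 → x_1 = 4.420000 - (52.950888)/(58.609200) = 3.516543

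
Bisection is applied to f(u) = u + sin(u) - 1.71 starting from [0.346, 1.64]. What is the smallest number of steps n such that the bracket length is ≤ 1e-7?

Initial width b − a = 1.64 − 0.346 = 1.294000.
After n steps the width is (b−a)/2^n; need (b−a)/2^n ≤ 1e-7.
So n ≥ log₂(1.294000/1e-7) = log₂(12940000.0000) ≈ 23.6253.
Hence n = 24.

24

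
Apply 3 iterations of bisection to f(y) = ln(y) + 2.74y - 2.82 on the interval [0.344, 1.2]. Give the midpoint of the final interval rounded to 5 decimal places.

f(0.344000) = -2.944554, f(1.200000) = 0.650322 (opposite signs)
step 1: m = 0.772000, f(m) = -0.963491 < 0 → root in [0.772000, 1.200000]
step 2: m = 0.986000, f(m) = -0.132459 < 0 → root in [0.986000, 1.200000]
step 3: m = 1.093000, f(m) = 0.263746 > 0 → root in [0.986000, 1.093000]
Midpoint of [0.986000, 1.093000] = 1.039500

1.03950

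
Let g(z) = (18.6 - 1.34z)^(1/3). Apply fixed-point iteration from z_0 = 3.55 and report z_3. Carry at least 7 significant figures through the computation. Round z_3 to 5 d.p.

z_1 = g(3.550000) = 2.401099
z_2 = g(2.401099) = 2.487001
z_3 = g(2.487001) = 2.480782

2.48078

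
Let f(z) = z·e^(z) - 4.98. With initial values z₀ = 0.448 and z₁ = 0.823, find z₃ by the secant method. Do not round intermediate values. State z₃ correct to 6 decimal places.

f(z_0) = -4.278800, f(z_1) = -3.105764
z_2 = 0.823000 - (-3.105764)·(0.823000 - 0.448000)/(-3.105764 - (-4.278800)) = 1.815861; f(z_2) = 6.180951
z_3 = 1.815861 - (6.180951)·(1.815861 - 0.823000)/(6.180951 - (-3.105764)) = 1.155043; f(z_3) = -1.313706

1.155043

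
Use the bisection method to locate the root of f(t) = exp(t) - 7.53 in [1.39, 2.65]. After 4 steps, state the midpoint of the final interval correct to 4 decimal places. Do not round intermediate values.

1.9806

f(1.390000) = -3.515150, f(2.650000) = 6.624039 (opposite signs)
step 1: m = 2.020000, f(m) = 0.008325 > 0 → root in [1.390000, 2.020000]
step 2: m = 1.705000, f(m) = -2.028614 < 0 → root in [1.705000, 2.020000]
step 3: m = 1.862500, f(m) = -1.090184 < 0 → root in [1.862500, 2.020000]
step 4: m = 1.941250, f(m) = -0.562545 < 0 → root in [1.941250, 2.020000]
Midpoint of [1.941250, 2.020000] = 1.980625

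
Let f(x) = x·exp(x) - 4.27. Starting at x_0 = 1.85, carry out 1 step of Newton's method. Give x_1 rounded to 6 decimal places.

f'(x) = (x + 1)·exp(x)
x_0 = 1.850000: f = 7.495666, f' = 18.125486 → x_1 = 1.850000 - (7.495666)/(18.125486) = 1.436457

1.436457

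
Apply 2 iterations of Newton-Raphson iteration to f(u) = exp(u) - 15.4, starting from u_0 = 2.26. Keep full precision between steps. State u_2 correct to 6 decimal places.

2.742787

f'(u) = exp(u)
u_0 = 2.260000: f = -5.816911, f' = 9.583089 → u_1 = 2.260000 - (-5.816911)/(9.583089) = 2.866997
u_1 = 2.866997: f = 2.184142, f' = 17.584142 → u_2 = 2.866997 - (2.184142)/(17.584142) = 2.742787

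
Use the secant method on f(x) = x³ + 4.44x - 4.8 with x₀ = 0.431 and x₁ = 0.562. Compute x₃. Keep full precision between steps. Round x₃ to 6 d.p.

f(x_0) = -2.806297, f(x_1) = -2.127216
x_2 = 0.562000 - (-2.127216)·(0.562000 - 0.431000)/(-2.127216 - (-2.806297)) = 0.972356; f(x_2) = 0.436602
x_3 = 0.972356 - (0.436602)·(0.972356 - 0.562000)/(0.436602 - (-2.127216)) = 0.902475; f(x_3) = -0.057979

0.902475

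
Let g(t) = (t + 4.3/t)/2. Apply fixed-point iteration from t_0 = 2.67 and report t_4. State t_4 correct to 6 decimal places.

t_1 = g(2.670000) = 2.140243
t_2 = g(2.140243) = 2.074680
t_3 = g(2.074680) = 2.073644
t_4 = g(2.073644) = 2.073644

2.073644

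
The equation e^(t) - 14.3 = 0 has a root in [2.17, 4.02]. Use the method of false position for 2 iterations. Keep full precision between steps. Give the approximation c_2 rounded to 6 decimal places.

2.512355

f(2.170000) = -5.541716, f(4.020000) = 41.401106
step 1: c = 2.388397, f(c) = -3.403986 < 0 → new bracket [2.388397, 4.020000]
step 2: c = 2.512355, f(c) = -1.966056 < 0 → new bracket [2.512355, 4.020000]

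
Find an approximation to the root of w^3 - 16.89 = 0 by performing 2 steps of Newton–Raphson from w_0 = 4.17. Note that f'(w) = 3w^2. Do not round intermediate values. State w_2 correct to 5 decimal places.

2.65361

w_0 = 4.170000: f = 55.621713, f' = 52.166700 → w_1 = 4.170000 - (55.621713)/(52.166700) = 3.103770
w_1 = 3.103770: f = 13.009814, f' = 28.900160 → w_2 = 3.103770 - (13.009814)/(28.900160) = 2.653606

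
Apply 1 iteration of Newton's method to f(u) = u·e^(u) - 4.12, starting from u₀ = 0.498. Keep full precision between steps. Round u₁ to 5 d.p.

1.83706

f'(u) = (u + 1)·e^(u)
u_0 = 0.498000: f = -3.300577, f' = 2.464850 → u_1 = 0.498000 - (-3.300577)/(2.464850) = 1.837058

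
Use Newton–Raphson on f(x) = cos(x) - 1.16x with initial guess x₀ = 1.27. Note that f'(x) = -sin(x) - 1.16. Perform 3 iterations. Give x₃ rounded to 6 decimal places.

0.673715

x_0 = 1.270000: f = -1.176919, f' = -2.115101 → x_1 = 1.270000 - (-1.176919)/(-2.115101) = 0.713564
x_1 = 0.713564: f = -0.071700, f' = -1.814532 → x_2 = 0.713564 - (-0.071700)/(-1.814532) = 0.674050
x_2 = 0.674050: f = -0.000597, f' = -1.784155 → x_3 = 0.674050 - (-0.000597)/(-1.784155) = 0.673715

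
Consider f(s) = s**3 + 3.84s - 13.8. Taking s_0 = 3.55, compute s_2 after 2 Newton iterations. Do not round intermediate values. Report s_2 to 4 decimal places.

f'(s) = 3s**2 + 3.84
s_0 = 3.550000: f = 44.570875, f' = 41.647500 → s_1 = 3.550000 - (44.570875)/(41.647500) = 2.479807
s_1 = 2.479807: f = 10.971884, f' = 22.288324 → s_2 = 2.479807 - (10.971884)/(22.288324) = 1.987536

1.9875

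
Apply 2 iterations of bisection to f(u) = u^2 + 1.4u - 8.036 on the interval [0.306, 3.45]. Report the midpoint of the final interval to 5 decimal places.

2.27100

f(0.306000) = -7.513964, f(3.450000) = 8.696500 (opposite signs)
step 1: m = 1.878000, f(m) = -1.879916 < 0 → root in [1.878000, 3.450000]
step 2: m = 2.664000, f(m) = 2.790496 > 0 → root in [1.878000, 2.664000]
Midpoint of [1.878000, 2.664000] = 2.271000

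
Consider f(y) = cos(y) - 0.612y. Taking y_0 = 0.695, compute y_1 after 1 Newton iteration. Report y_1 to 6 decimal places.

f'(y) = -sin(y) - 0.612
y_0 = 0.695000: f = 0.342714, f' = -1.252385 → y_1 = 0.695000 - (0.342714)/(-1.252385) = 0.968649

0.968649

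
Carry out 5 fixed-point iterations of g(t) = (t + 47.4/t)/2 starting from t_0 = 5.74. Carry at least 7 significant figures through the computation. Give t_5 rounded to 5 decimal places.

t_1 = g(5.740000) = 6.998920
t_2 = g(6.998920) = 6.885697
t_3 = g(6.885697) = 6.884766
t_4 = g(6.884766) = 6.884766
t_5 = g(6.884766) = 6.884766

6.88477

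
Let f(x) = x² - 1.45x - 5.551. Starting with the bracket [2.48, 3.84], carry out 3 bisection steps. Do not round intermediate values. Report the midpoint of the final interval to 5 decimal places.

3.24500

f(2.480000) = -2.996600, f(3.840000) = 3.626600 (opposite signs)
step 1: m = 3.160000, f(m) = -0.147400 < 0 → root in [3.160000, 3.840000]
step 2: m = 3.500000, f(m) = 1.624000 > 0 → root in [3.160000, 3.500000]
step 3: m = 3.330000, f(m) = 0.709400 > 0 → root in [3.160000, 3.330000]
Midpoint of [3.160000, 3.330000] = 3.245000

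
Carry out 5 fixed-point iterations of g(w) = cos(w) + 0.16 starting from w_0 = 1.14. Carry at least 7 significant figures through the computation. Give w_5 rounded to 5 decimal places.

0.76308

w_1 = g(1.140000) = 0.577595
w_2 = g(0.577595) = 0.997778
w_3 = g(0.997778) = 0.702170
w_4 = g(0.702170) = 0.923442
w_5 = g(0.923442) = 0.763078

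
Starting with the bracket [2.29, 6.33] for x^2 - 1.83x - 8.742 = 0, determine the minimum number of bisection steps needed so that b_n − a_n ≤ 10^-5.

Initial width b − a = 6.33 − 2.29 = 4.040000.
After n steps the width is (b−a)/2^n; need (b−a)/2^n ≤ 10^-5.
So n ≥ log₂(4.040000/10^-5) = log₂(404000.0000) ≈ 18.6240.
Hence n = 19.

19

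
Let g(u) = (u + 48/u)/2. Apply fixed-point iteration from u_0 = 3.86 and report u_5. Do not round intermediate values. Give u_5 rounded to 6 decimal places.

6.928203

u_1 = g(3.860000) = 8.147617
u_2 = g(8.147617) = 7.019455
u_3 = g(7.019455) = 6.928796
u_4 = g(6.928796) = 6.928203
u_5 = g(6.928203) = 6.928203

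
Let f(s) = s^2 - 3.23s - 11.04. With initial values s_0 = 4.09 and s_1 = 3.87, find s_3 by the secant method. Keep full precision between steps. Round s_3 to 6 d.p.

Secant update: s_(k+1) = s_k − f(s_k)·(s_k − s_(k-1))/(f(s_k) − f(s_(k-1))).
f(s_0) = -7.522600, f(s_1) = -8.563200
s_2 = 3.870000 - (-8.563200)·(3.870000 - 4.090000)/(-8.563200 - (-7.522600)) = 5.680402; f(s_2) = 2.879266
s_3 = 5.680402 - (2.879266)·(5.680402 - 3.870000)/(2.879266 - (-8.563200)) = 5.224851; f(s_3) = -0.617204

5.224851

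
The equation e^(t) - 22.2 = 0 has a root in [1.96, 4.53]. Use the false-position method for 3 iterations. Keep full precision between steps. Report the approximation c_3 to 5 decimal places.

f(1.960000) = -15.100673, f(4.530000) = 70.558561
step 1: c = 2.413059, f(c) = -11.031922 < 0 → new bracket [2.413059, 4.530000]
step 2: c = 2.699293, f(c) = -7.330786 < 0 → new bracket [2.699293, 4.530000]
step 3: c = 2.871595, f(c) = -4.534823 < 0 → new bracket [2.871595, 4.530000]

2.87160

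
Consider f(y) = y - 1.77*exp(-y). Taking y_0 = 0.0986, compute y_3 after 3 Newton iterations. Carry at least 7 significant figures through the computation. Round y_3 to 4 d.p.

f'(y) = 1 + 1.77*exp(-y)
y_0 = 0.098600: f = -1.505206, f' = 2.603806 → y_1 = 0.098600 - (-1.505206)/(2.603806) = 0.676679
y_1 = 0.676679: f = -0.223016, f' = 1.899695 → y_2 = 0.676679 - (-0.223016)/(1.899695) = 0.794075
y_2 = 0.794075: f = -0.005964, f' = 1.800039 → y_3 = 0.794075 - (-0.005964)/(1.800039) = 0.797388

0.7974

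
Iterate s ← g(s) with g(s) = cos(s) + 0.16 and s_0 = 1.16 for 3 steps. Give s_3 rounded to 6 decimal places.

0.693887

s_1 = g(1.160000) = 0.559340
s_2 = g(0.559340) = 1.007606
s_3 = g(1.007606) = 0.693887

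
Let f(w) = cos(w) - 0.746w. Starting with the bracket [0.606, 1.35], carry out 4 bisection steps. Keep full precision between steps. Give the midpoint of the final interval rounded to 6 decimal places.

f(0.606000) = 0.369857, f(1.350000) = -0.788093 (opposite signs)
step 1: m = 0.978000, f(m) = -0.170906 < 0 → root in [0.606000, 0.978000]
step 2: m = 0.792000, f(m) = 0.111591 > 0 → root in [0.792000, 0.978000]
step 3: m = 0.885000, f(m) = -0.026920 < 0 → root in [0.792000, 0.885000]
step 4: m = 0.838500, f(m) = 0.043058 > 0 → root in [0.838500, 0.885000]
Midpoint of [0.838500, 0.885000] = 0.861750

0.861750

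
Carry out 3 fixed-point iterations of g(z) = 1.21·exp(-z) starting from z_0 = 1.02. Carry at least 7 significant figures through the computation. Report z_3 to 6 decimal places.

0.553476

z_1 = g(1.020000) = 0.436320
z_2 = g(0.436320) = 0.782157
z_3 = g(0.782157) = 0.553476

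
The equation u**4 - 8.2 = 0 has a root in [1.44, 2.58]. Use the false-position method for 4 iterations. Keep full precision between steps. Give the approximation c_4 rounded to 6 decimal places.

f(1.440000) = -3.900183, f(2.580000) = 36.107661
step 1: c = 1.551133, f(c) = -2.411092 < 0 → new bracket [1.551133, 2.580000]
step 2: c = 1.615536, f(c) = -1.388133 < 0 → new bracket [1.615536, 2.580000]
step 3: c = 1.651241, f(c) = -0.765668 < 0 → new bracket [1.651241, 2.580000]
step 4: c = 1.670527, f(c) = -0.412222 < 0 → new bracket [1.670527, 2.580000]

1.670527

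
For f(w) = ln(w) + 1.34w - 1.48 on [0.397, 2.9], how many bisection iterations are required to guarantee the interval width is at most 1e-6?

Initial width b − a = 2.9 − 0.397 = 2.503000.
After n steps the width is (b−a)/2^n; need (b−a)/2^n ≤ 1e-6.
So n ≥ log₂(2.503000/1e-6) = log₂(2503000.0000) ≈ 21.2552.
Hence n = 22.

22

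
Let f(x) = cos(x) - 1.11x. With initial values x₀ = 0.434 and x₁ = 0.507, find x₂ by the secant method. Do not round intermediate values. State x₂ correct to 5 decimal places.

0.70623

Secant update: x_(k+1) = x_k − f(x_k)·(x_k − x_(k-1))/(f(x_k) − f(x_(k-1))).
f(x_0) = 0.425551, f(x_1) = 0.311435
x_2 = 0.507000 - (0.311435)·(0.507000 - 0.434000)/(0.311435 - (0.425551)) = 0.706225; f(x_2) = -0.023093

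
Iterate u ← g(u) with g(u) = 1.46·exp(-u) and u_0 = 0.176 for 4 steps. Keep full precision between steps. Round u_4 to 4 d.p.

u_1 = g(0.176000) = 1.224382
u_2 = g(1.224382) = 0.429151
u_3 = g(0.429151) = 0.950550
u_4 = g(0.950550) = 0.564332

0.5643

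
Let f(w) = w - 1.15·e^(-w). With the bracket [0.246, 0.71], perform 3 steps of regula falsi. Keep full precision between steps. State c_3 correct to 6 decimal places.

0.619195

f(0.246000) = -0.653211, f(0.710000) = 0.144609
step 1: c = 0.625897, f(c) = 0.010899 > 0 → new bracket [0.246000, 0.625897]
step 2: c = 0.619663, f(c) = 0.000818 > 0 → new bracket [0.246000, 0.619663]
step 3: c = 0.619195, f(c) = 0.000061 > 0 → new bracket [0.246000, 0.619195]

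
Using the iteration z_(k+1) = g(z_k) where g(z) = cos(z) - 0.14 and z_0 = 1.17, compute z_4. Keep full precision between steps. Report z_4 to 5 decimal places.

0.71991

z_1 = g(1.170000) = 0.250152
z_2 = g(0.250152) = 0.828875
z_3 = g(0.828875) = 0.535706
z_4 = g(0.535706) = 0.719909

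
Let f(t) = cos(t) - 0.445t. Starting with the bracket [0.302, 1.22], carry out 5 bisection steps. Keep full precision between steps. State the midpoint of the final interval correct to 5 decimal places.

1.06222

f(0.302000) = 0.820354, f(1.220000) = -0.199254 (opposite signs)
step 1: m = 0.761000, f(m) = 0.385502 > 0 → root in [0.761000, 1.220000]
step 2: m = 0.990500, f(m) = 0.107499 > 0 → root in [0.990500, 1.220000]
step 3: m = 1.105250, f(m) = -0.042925 < 0 → root in [0.990500, 1.105250]
step 4: m = 1.047875, f(m) = 0.033109 > 0 → root in [1.047875, 1.105250]
step 5: m = 1.076562, f(m) = -0.004713 < 0 → root in [1.047875, 1.076562]
Midpoint of [1.047875, 1.076562] = 1.062219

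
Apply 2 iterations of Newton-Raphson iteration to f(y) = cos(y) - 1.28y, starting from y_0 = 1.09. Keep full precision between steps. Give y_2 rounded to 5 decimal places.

f'(y) = -sin(y) - 1.28
y_0 = 1.090000: f = -0.932715, f' = -2.166627 → y_1 = 1.090000 - (-0.932715)/(-2.166627) = 0.659508
y_1 = 0.659508: f = -0.053877, f' = -1.892728 → y_2 = 0.659508 - (-0.053877)/(-1.892728) = 0.631043

0.63104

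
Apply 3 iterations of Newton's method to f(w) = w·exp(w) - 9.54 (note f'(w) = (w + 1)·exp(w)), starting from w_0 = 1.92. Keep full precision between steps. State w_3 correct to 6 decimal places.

1.715683

Newton update: w ← w − f(w)/f'(w).
w_0 = 1.920000: f = 3.556240, f' = 19.917199 → w_1 = 1.920000 - (3.556240)/(19.917199) = 1.741449
w_1 = 1.741449: f = 0.396016, f' = 15.641620 → w_2 = 1.741449 - (0.396016)/(15.641620) = 1.716131
w_2 = 1.716131: f = 0.006769, f' = 15.109731 → w_3 = 1.716131 - (0.006769)/(15.109731) = 1.715683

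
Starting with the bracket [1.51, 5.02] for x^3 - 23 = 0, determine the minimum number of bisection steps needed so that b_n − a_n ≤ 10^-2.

Initial width b − a = 5.02 − 1.51 = 3.510000.
After n steps the width is (b−a)/2^n; need (b−a)/2^n ≤ 10^-2.
So n ≥ log₂(3.510000/10^-2) = log₂(351.0000) ≈ 8.4553.
Hence n = 9.

9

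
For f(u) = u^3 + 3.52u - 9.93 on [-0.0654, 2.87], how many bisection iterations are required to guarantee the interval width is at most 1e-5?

19

Initial width b − a = 2.87 − -0.0654 = 2.935400.
After n steps the width is (b−a)/2^n; need (b−a)/2^n ≤ 1e-5.
So n ≥ log₂(2.935400/1e-5) = log₂(293540.0000) ≈ 18.1632.
Hence n = 19.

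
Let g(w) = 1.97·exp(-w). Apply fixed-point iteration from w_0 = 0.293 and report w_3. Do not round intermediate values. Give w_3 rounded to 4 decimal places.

w_1 = g(0.293000) = 1.469664
w_2 = g(1.469664) = 0.453106
w_3 = g(0.453106) = 1.252232

1.2522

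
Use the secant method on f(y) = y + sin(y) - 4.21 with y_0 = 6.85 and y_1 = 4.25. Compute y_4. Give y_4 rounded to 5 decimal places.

5.10631

f(y_0) = 3.176948, f(y_1) = -0.854989
y_2 = 4.250000 - (-0.854989)·(4.250000 - 6.850000)/(-0.854989 - (3.176948)) = 4.801341; f(y_2) = -0.404705
y_3 = 4.801341 - (-0.404705)·(4.801341 - 4.250000)/(-0.404705 - (-0.854989)) = 5.296874; f(y_3) = 0.252878
y_4 = 5.296874 - (0.252878)·(5.296874 - 4.801341)/(0.252878 - (-0.404705)) = 5.106314; f(y_4) = -0.027096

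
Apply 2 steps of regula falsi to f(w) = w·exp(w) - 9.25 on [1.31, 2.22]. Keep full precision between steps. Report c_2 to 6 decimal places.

f(1.310000) = -4.394912, f(2.220000) = 11.190275
step 1: c = 1.566614, f(c) = -1.745297 < 0 → new bracket [1.566614, 2.220000]
step 2: c = 1.654770, f(c) = -0.592448 < 0 → new bracket [1.654770, 2.220000]

1.654770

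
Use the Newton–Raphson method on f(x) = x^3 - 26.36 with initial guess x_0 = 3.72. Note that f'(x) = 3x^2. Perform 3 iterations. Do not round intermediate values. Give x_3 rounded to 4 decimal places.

2.9761

x_0 = 3.720000: f = 25.118848, f' = 41.515200 → x_1 = 3.720000 - (25.118848)/(41.515200) = 3.114948
x_1 = 3.114948: f = 3.864037, f' = 29.108706 → x_2 = 3.114948 - (3.864037)/(29.108706) = 2.982203
x_2 = 2.982203: f = 0.162329, f' = 26.680606 → x_3 = 2.982203 - (0.162329)/(26.680606) = 2.976119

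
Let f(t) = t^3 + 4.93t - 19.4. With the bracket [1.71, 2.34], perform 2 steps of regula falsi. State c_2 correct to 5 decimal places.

f(1.710000) = -5.969489, f(2.340000) = 4.949104
step 1: c = 2.054438, f(c) = -0.600423 < 0 → new bracket [2.054438, 2.340000]
step 2: c = 2.085334, f(c) = -0.050984 < 0 → new bracket [2.085334, 2.340000]

2.08533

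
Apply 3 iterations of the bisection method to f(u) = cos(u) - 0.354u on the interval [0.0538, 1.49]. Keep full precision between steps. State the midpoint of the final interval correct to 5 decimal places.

1.22071

f(0.053800) = 0.979508, f(1.490000) = -0.446752 (opposite signs)
step 1: m = 0.771900, f(m) = 0.443334 > 0 → root in [0.771900, 1.490000]
step 2: m = 1.130950, f(m) = 0.025444 > 0 → root in [1.130950, 1.490000]
step 3: m = 1.310475, f(m) = -0.206517 < 0 → root in [1.130950, 1.310475]
Midpoint of [1.130950, 1.310475] = 1.220712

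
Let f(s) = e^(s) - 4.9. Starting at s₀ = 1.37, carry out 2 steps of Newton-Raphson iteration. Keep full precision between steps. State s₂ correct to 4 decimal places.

1.5896

f'(s) = e^(s)
s_0 = 1.370000: f = -0.964649, f' = 3.935351 → s_1 = 1.370000 - (-0.964649)/(3.935351) = 1.615124
s_1 = 1.615124: f = 0.128512, f' = 5.028512 → s_2 = 1.615124 - (0.128512)/(5.028512) = 1.589567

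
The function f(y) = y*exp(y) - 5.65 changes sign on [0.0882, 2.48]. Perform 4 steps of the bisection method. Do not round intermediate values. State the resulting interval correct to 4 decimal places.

f(0.088200) = -5.553667, f(2.480000) = 23.964336 (opposite signs)
step 1: m = 1.284100, f(m) = -1.012580 < 0 → root in [1.284100, 2.480000]
step 2: m = 1.882050, f(m) = 6.709335 > 0 → root in [1.284100, 1.882050]
step 3: m = 1.583075, f(m) = 2.059429 > 0 → root in [1.284100, 1.583075]
step 4: m = 1.433588, f(m) = 0.362061 > 0 → root in [1.284100, 1.433588]

[1.2841, 1.4336]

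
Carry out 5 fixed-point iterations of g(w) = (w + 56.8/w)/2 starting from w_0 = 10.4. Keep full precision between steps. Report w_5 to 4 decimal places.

7.5366

w_1 = g(10.400000) = 7.930769
w_2 = g(7.930769) = 7.546374
w_3 = g(7.546374) = 7.536584
w_4 = g(7.536584) = 7.536577
w_5 = g(7.536577) = 7.536577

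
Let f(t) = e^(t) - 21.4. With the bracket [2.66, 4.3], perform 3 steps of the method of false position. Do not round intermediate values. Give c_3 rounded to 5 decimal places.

3.01120

f(2.660000) = -7.103711, f(4.300000) = 52.299794
step 1: c = 2.856118, f(c) = -4.006130 < 0 → new bracket [2.856118, 4.300000]
step 2: c = 2.958849, f(c) = -2.124225 < 0 → new bracket [2.958849, 4.300000]
step 3: c = 3.011196, f(c) = -1.088330 < 0 → new bracket [3.011196, 4.300000]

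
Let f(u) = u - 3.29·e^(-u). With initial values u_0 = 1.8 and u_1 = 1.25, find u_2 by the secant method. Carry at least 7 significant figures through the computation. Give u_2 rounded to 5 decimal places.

f(u_0) = 1.256167, f(u_1) = 0.307399
u_2 = 1.250000 - (0.307399)·(1.250000 - 1.800000)/(0.307399 - (1.256167)) = 1.071801; f(u_2) = -0.054667

1.07180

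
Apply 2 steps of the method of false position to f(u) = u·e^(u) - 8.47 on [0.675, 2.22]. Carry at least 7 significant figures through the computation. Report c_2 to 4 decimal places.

1.4988

f(0.675000) = -7.144278, f(2.220000) = 11.970275
step 1: c = 1.252461, f(c) = -4.087710 < 0 → new bracket [1.252461, 2.220000]
step 2: c = 1.498757, f(c) = -1.761380 < 0 → new bracket [1.498757, 2.220000]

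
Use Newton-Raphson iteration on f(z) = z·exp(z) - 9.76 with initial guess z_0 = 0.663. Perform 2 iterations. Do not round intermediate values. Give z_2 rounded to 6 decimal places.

f'(z) = (z + 1)·exp(z)
z_0 = 0.663000: f = -8.473379, f' = 3.227227 → z_1 = 0.663000 - (-8.473379)/(3.227227) = 3.288591
z_1 = 3.288591: f = 78.390940, f' = 114.956016 → z_2 = 3.288591 - (78.390940)/(114.956016) = 2.606670

2.606670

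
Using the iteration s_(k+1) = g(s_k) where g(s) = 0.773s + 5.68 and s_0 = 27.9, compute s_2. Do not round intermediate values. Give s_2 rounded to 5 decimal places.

26.74170

s_1 = g(27.900000) = 27.246700
s_2 = g(27.246700) = 26.741699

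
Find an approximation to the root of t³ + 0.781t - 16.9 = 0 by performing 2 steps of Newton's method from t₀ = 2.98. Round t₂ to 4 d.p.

2.4673

f'(t) = 3t² + 0.781
t_0 = 2.980000: f = 11.890972, f' = 27.422200 → t_1 = 2.980000 - (11.890972)/(27.422200) = 2.546374
t_1 = 2.546374: f = 1.599465, f' = 20.233065 → t_2 = 2.546374 - (1.599465)/(20.233065) = 2.467322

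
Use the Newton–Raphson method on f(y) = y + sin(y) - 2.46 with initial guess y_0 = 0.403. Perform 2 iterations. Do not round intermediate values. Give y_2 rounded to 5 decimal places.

1.45123

Newton update: y ← y − f(y)/f'(y).
f'(y) = 1 + cos(y)
y_0 = 0.403000: f = -1.664820, f' = 1.919889 → y_1 = 0.403000 - (-1.664820)/(1.919889) = 1.270144
y_1 = 1.270144: f = -0.234712, f' = 1.296143 → y_2 = 1.270144 - (-0.234712)/(1.296143) = 1.451229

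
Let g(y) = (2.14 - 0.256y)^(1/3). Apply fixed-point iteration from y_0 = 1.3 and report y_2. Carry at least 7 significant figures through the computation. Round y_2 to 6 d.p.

y_1 = g(1.300000) = 1.218060
y_2 = g(1.218060) = 1.222755

1.222755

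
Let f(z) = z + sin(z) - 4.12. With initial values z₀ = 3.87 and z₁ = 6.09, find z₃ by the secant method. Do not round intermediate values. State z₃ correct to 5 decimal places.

f(z_0) = -0.915682, f(z_1) = 1.778014
z_2 = 6.090000 - (1.778014)·(6.090000 - 3.870000)/(1.778014 - (-0.915682)) = 4.624656; f(z_2) = -0.491498
z_3 = 4.624656 - (-0.491498)·(4.624656 - 6.090000)/(-0.491498 - (1.778014)) = 4.941999; f(z_3) = -0.151756

4.94200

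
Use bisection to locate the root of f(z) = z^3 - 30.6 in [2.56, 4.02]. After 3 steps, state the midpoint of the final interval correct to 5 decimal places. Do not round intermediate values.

f(2.560000) = -13.822784, f(4.020000) = 34.364808 (opposite signs)
step 1: m = 3.290000, f(m) = 5.011289 > 0 → root in [2.560000, 3.290000]
step 2: m = 2.925000, f(m) = -5.574797 < 0 → root in [2.925000, 3.290000]
step 3: m = 3.107500, f(m) = -0.592251 < 0 → root in [3.107500, 3.290000]
Midpoint of [3.107500, 3.290000] = 3.198750

3.19875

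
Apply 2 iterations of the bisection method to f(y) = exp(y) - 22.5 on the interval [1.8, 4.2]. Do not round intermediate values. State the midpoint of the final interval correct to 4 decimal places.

f(1.800000) = -16.450353, f(4.200000) = 44.186331 (opposite signs)
step 1: m = 3.000000, f(m) = -2.414463 < 0 → root in [3.000000, 4.200000]
step 2: m = 3.600000, f(m) = 14.098234 > 0 → root in [3.000000, 3.600000]
Midpoint of [3.000000, 3.600000] = 3.300000

3.3000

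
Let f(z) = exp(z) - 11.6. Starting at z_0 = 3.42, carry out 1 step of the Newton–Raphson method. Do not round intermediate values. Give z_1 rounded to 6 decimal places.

f'(z) = exp(z)
z_0 = 3.420000: f = 18.969415, f' = 30.569415 → z_1 = 3.420000 - (18.969415)/(30.569415) = 2.799464

2.799464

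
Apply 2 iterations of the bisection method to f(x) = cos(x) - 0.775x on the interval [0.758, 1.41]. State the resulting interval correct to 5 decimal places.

f(0.758000) = 0.138762, f(1.410000) = -0.932646 (opposite signs)
step 1: m = 1.084000, f(m) = -0.372303 < 0 → root in [0.758000, 1.084000]
step 2: m = 0.921000, f(m) = -0.108751 < 0 → root in [0.758000, 0.921000]

[0.75800, 0.92100]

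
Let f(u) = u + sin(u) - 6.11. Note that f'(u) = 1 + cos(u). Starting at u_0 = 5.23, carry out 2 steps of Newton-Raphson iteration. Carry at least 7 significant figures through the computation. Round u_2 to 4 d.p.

6.1960

Newton update: u ← u − f(u)/f'(u).
u_0 = 5.230000: f = -1.749004, f' = 1.494806 → u_1 = 5.230000 - (-1.749004)/(1.494806) = 6.400054
u_1 = 6.400054: f = 0.406658, f' = 1.993179 → u_2 = 6.400054 - (0.406658)/(1.993179) = 6.196030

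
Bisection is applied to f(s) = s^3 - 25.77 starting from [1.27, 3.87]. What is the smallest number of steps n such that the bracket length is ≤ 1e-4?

Initial width b − a = 3.87 − 1.27 = 2.600000.
After n steps the width is (b−a)/2^n; need (b−a)/2^n ≤ 1e-4.
So n ≥ log₂(2.600000/1e-4) = log₂(26000.0000) ≈ 14.6662.
Hence n = 15.

15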